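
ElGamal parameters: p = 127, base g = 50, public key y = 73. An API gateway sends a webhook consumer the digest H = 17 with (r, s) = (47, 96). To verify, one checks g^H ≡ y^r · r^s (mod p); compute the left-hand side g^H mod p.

50^2 = 2500 ≡ 87
50^4 ≡ 87^2 = 7569 ≡ 76
50^8 ≡ 76^2 = 5776 ≡ 61
50^16 ≡ 61^2 = 3721 ≡ 38
17 = 16 + 1, so 50^17 ≡ 38·50 ≡ 122 (mod 127)

122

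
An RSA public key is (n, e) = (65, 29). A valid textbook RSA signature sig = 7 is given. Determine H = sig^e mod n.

sig^29 mod 65 = 37

37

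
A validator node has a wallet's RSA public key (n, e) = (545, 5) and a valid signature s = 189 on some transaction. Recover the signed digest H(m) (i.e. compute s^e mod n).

144

Squares mod 545: s^1≡189, s^2≡296, s^4≡416
5 = 4 + 1, so s^5 ≡ 416·189 ≡ 144 (mod 545)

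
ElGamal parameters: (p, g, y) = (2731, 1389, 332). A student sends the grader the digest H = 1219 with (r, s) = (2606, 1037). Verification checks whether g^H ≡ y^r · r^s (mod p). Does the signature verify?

verifies

Left side g^H mod p:
1389^2 = 1929321 ≡ 1235
1389^4 ≡ 1235^2 = 1525225 ≡ 1327
1389^8 ≡ 1327^2 = 1760929 ≡ 2165
1389^16 ≡ 2165^2 = 4687225 ≡ 829
1389^32 ≡ 829^2 = 687241 ≡ 1760
1389^64 ≡ 1760^2 = 3097600 ≡ 646
1389^128 ≡ 646^2 = 417316 ≡ 2204
1389^256 ≡ 2204^2 = 4857616 ≡ 1898
1389^512 ≡ 1898^2 = 3602404 ≡ 215
1389^1024 ≡ 215^2 = 46225 ≡ 2529
1219 = 1024 + 128 + 64 + 2 + 1, so 1389^1219 ≡ 2529·2204·646·1235·1389 ≡ 1555 (mod 2731)
Right side y^r · r^s mod p:
332^2 = 110224 ≡ 984
332^4 ≡ 984^2 = 968256 ≡ 1482
332^8 ≡ 1482^2 = 2196324 ≡ 600
332^16 ≡ 600^2 = 360000 ≡ 2239
332^32 ≡ 2239^2 = 5013121 ≡ 1736
332^64 ≡ 1736^2 = 3013696 ≡ 1403
332^128 ≡ 1403^2 = 1968409 ≡ 2089
332^256 ≡ 2089^2 = 4363921 ≡ 2514
332^512 ≡ 2514^2 = 6320196 ≡ 662
332^1024 ≡ 662^2 = 438244 ≡ 1284
332^2048 ≡ 1284^2 = 1648656 ≡ 1863
2606 = 2048 + 512 + 32 + 8 + 4 + 2, so 332^2606 ≡ 1863·662·1736·600·1482·984 ≡ 1427 (mod 2731)
2606^2 = 6791236 ≡ 1970
2606^4 ≡ 1970^2 = 3880900 ≡ 149
2606^8 ≡ 149^2 = 22201 ≡ 353
2606^16 ≡ 353^2 = 124609 ≡ 1714
2606^32 ≡ 1714^2 = 2937796 ≡ 1971
2606^64 ≡ 1971^2 = 3884841 ≡ 1359
2606^128 ≡ 1359^2 = 1846881 ≡ 725
2606^256 ≡ 725^2 = 525625 ≡ 1273
2606^512 ≡ 1273^2 = 1620529 ≡ 1046
2606^1024 ≡ 1046^2 = 1094116 ≡ 1716
1037 = 1024 + 8 + 4 + 1, so 2606^1037 ≡ 1716·353·149·2606 ≡ 2179 (mod 2731)
1427·2179 = 3109433 ≡ 1555 (mod 2731)
1555 ≡ 1555 (mod 2731), so the signature is genuine.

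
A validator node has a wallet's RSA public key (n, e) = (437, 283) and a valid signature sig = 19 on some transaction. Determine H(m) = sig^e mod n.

152

sig^2 ≡ 19^2 = 361
sig^4 ≡ 361^2 = 130321 ≡ 95
sig^8 ≡ 95^2 = 9025 ≡ 285
sig^16 ≡ 285^2 = 81225 ≡ 380
sig^32 ≡ 380^2 = 144400 ≡ 190
sig^64 ≡ 190^2 = 36100 ≡ 266
sig^128 ≡ 266^2 = 70756 ≡ 399
sig^256 ≡ 399^2 = 159201 ≡ 133
283 = 256 + 16 + 8 + 2 + 1, so sig^283 ≡ 133·380·285·361·19 ≡ 152 (mod 437)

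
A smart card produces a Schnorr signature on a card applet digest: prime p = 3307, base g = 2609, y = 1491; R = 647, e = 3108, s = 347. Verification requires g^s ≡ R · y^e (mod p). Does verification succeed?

fails

g^s mod p:
2609^347 mod 3307 = 2175
R · y^e mod p:
1491^3108 mod 3307 = 201
647·201 = 130047 ≡ 1074 (mod 3307)
2175 ≠ 1074; the check fails.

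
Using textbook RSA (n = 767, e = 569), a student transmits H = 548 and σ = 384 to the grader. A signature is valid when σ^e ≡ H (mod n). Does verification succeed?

fails

σ^2 ≡ 384^2 = 147456 ≡ 192
σ^4 ≡ 192^2 = 36864 ≡ 48
σ^8 ≡ 48^2 = 2304 ≡ 3
σ^16 ≡ 3^2 = 9
σ^32 ≡ 9^2 = 81
σ^64 ≡ 81^2 = 6561 ≡ 425
σ^128 ≡ 425^2 = 180625 ≡ 380
σ^256 ≡ 380^2 = 144400 ≡ 204
σ^512 ≡ 204^2 = 41616 ≡ 198
569 = 512 + 32 + 16 + 8 + 1, so σ^569 ≡ 198·81·9·3·384 ≡ 219 (mod 767)
219 ≠ 548, so verification fails.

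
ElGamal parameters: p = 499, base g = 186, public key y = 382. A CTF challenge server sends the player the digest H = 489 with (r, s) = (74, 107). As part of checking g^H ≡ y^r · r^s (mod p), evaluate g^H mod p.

296

186^489 mod 499 = 296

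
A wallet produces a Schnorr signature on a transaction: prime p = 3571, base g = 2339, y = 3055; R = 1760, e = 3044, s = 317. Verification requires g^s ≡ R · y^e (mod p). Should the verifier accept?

reject

g^s mod p:
2339^317 mod 3571 = 2585
R · y^e mod p:
3055^3044 mod 3571 = 1539
1760·1539 = 2708640 ≡ 1822 (mod 3571)
2585 ≠ 1822; the check fails.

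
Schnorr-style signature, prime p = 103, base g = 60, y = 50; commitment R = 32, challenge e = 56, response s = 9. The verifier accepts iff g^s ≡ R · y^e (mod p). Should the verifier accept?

g^s mod p:
60^2 = 3600 ≡ 98
60^4 ≡ 98^2 = 9604 ≡ 25
60^8 ≡ 25^2 = 625 ≡ 7
9 = 8 + 1, so 60^9 ≡ 7·60 ≡ 8 (mod 103)
R · y^e mod p:
50^2 = 2500 ≡ 28
50^4 ≡ 28^2 = 784 ≡ 63
50^8 ≡ 63^2 = 3969 ≡ 55
50^16 ≡ 55^2 = 3025 ≡ 38
50^32 ≡ 38^2 = 1444 ≡ 2
56 = 32 + 16 + 8, so 50^56 ≡ 2·38·55 ≡ 60 (mod 103)
32·60 = 1920 ≡ 66 (mod 103)
8 ≠ 66; the check fails.

reject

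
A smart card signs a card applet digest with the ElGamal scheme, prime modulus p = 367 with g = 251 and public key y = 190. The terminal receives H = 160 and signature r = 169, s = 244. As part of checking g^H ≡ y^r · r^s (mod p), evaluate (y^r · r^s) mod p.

181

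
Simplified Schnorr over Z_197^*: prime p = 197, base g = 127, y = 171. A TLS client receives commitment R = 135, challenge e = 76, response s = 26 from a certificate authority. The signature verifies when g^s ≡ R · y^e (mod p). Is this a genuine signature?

g^s mod p:
Squares mod 197: 127^1≡127, 127^2≡172, 127^4≡34, 127^8≡171, 127^16≡85
26 = 16 + 8 + 2, so 127^26 ≡ 85·171·172 ≡ 90 (mod 197)
R · y^e mod p:
Squares mod 197: 171^1≡171, 171^2≡85, 171^4≡133, 171^8≡156, 171^16≡105, 171^32≡190, 171^64≡49
76 = 64 + 8 + 4, so 171^76 ≡ 49·156·133 ≡ 132 (mod 197)
135·132 = 17820 ≡ 90 (mod 197)
90 ≡ 90 (mod 197); signature holds.

genuine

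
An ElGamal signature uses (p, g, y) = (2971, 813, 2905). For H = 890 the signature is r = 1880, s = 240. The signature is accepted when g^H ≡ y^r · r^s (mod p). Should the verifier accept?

reject

Left side g^H mod p:
813^2 = 660969 ≡ 1407
813^4 ≡ 1407^2 = 1979649 ≡ 963
813^8 ≡ 963^2 = 927369 ≡ 417
813^16 ≡ 417^2 = 173889 ≡ 1571
813^32 ≡ 1571^2 = 2468041 ≡ 2111
813^64 ≡ 2111^2 = 4456321 ≡ 2792
813^128 ≡ 2792^2 = 7795264 ≡ 2331
813^256 ≡ 2331^2 = 5433561 ≡ 2573
813^512 ≡ 2573^2 = 6620329 ≡ 941
890 = 512 + 256 + 64 + 32 + 16 + 8 + 2, so 813^890 ≡ 941·2573·2792·2111·1571·417·1407 ≡ 217 (mod 2971)
Right side y^r · r^s mod p:
2905^2 = 8439025 ≡ 1385
2905^4 ≡ 1385^2 = 1918225 ≡ 1930
2905^8 ≡ 1930^2 = 3724900 ≡ 2237
2905^16 ≡ 2237^2 = 5004169 ≡ 1005
2905^32 ≡ 1005^2 = 1010025 ≡ 2856
2905^64 ≡ 2856^2 = 8156736 ≡ 1341
2905^128 ≡ 1341^2 = 1798281 ≡ 826
2905^256 ≡ 826^2 = 682276 ≡ 1917
2905^512 ≡ 1917^2 = 3674889 ≡ 2733
2905^1024 ≡ 2733^2 = 7469289 ≡ 195
1880 = 1024 + 512 + 256 + 64 + 16 + 8, so 2905^1880 ≡ 195·2733·1917·1341·1005·2237 ≡ 612 (mod 2971)
1880^2 = 3534400 ≡ 1881
1880^4 ≡ 1881^2 = 3538161 ≡ 2671
1880^8 ≡ 2671^2 = 7134241 ≡ 870
1880^16 ≡ 870^2 = 756900 ≡ 2266
1880^32 ≡ 2266^2 = 5134756 ≡ 868
1880^64 ≡ 868^2 = 753424 ≡ 1761
1880^128 ≡ 1761^2 = 3101121 ≡ 2368
240 = 128 + 64 + 32 + 16, so 1880^240 ≡ 2368·1761·868·2266 ≡ 660 (mod 2971)
612·660 = 403920 ≡ 2835 (mod 2971)
217 ≠ 2835, so verification fails.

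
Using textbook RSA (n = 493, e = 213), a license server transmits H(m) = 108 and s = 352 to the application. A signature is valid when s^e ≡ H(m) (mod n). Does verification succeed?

s^2 ≡ 352^2 = 123904 ≡ 161
s^4 ≡ 161^2 = 25921 ≡ 285
s^8 ≡ 285^2 = 81225 ≡ 373
s^16 ≡ 373^2 = 139129 ≡ 103
s^32 ≡ 103^2 = 10609 ≡ 256
s^64 ≡ 256^2 = 65536 ≡ 460
s^128 ≡ 460^2 = 211600 ≡ 103
213 = 128 + 64 + 16 + 4 + 1, so s^213 ≡ 103·460·103·285·352 ≡ 122 (mod 493)
122 ≠ 108, so verification fails.

fails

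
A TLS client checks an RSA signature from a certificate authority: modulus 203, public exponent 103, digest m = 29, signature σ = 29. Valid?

σ^2 ≡ 29^2 = 841 ≡ 29
σ^4 ≡ 29^2 = 841 ≡ 29
σ^8 ≡ 29^2 = 841 ≡ 29
σ^16 ≡ 29^2 = 841 ≡ 29
σ^32 ≡ 29^2 = 841 ≡ 29
σ^64 ≡ 29^2 = 841 ≡ 29
103 = 64 + 32 + 4 + 2 + 1, so σ^103 ≡ 29·29·29·29·29 ≡ 29 (mod 203)
Since 29 equals the digest 29, verification succeeds.

yes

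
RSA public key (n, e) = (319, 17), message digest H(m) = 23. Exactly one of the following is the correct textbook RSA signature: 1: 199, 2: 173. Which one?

Candidate 1: Squares mod 319: 199^1≡199, 199^2≡45, 199^4≡111, 199^8≡199, 199^16≡45; 17 = 16 + 1, so 199^17 ≡ 45·199 ≡ 23 (mod 319)
  → matches H(m) = 23
Candidate 2: Squares mod 319: 173^1≡173, 173^2≡262, 173^4≡59, 173^8≡291, 173^16≡146; 17 = 16 + 1, so 173^17 ≡ 146·173 ≡ 57 (mod 319)

1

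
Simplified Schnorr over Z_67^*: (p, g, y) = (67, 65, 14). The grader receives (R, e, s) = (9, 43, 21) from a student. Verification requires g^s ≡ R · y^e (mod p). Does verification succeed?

passes

g^s mod p:
65^2 = 4225 ≡ 4
65^4 ≡ 4^2 = 16
65^8 ≡ 16^2 = 256 ≡ 55
65^16 ≡ 55^2 = 3025 ≡ 10
21 = 16 + 4 + 1, so 65^21 ≡ 10·16·65 ≡ 15 (mod 67)
R · y^e mod p:
14^2 = 196 ≡ 62
14^4 ≡ 62^2 = 3844 ≡ 25
14^8 ≡ 25^2 = 625 ≡ 22
14^16 ≡ 22^2 = 484 ≡ 15
14^32 ≡ 15^2 = 225 ≡ 24
43 = 32 + 8 + 2 + 1, so 14^43 ≡ 24·22·62·14 ≡ 24 (mod 67)
9·24 = 216 ≡ 15 (mod 67)
15 ≡ 15 (mod 67); signature holds.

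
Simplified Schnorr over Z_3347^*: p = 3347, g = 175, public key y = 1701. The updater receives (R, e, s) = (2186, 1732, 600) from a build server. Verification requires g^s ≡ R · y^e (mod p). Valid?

g^s mod p:
175^2 = 30625 ≡ 502
175^4 ≡ 502^2 = 252004 ≡ 979
175^8 ≡ 979^2 = 958441 ≡ 1199
175^16 ≡ 1199^2 = 1437601 ≡ 1738
175^32 ≡ 1738^2 = 3020644 ≡ 1650
175^64 ≡ 1650^2 = 2722500 ≡ 1389
175^128 ≡ 1389^2 = 1929321 ≡ 1449
175^256 ≡ 1449^2 = 2099601 ≡ 1032
175^512 ≡ 1032^2 = 1065024 ≡ 678
600 = 512 + 64 + 16 + 8, so 175^600 ≡ 678·1389·1738·1199 ≡ 1024 (mod 3347)
R · y^e mod p:
1701^2 = 2893401 ≡ 1593
1701^4 ≡ 1593^2 = 2537649 ≡ 623
1701^8 ≡ 623^2 = 388129 ≡ 3224
1701^16 ≡ 3224^2 = 10394176 ≡ 1741
1701^32 ≡ 1741^2 = 3031081 ≡ 2046
1701^64 ≡ 2046^2 = 4186116 ≡ 2366
1701^128 ≡ 2366^2 = 5597956 ≡ 1772
1701^256 ≡ 1772^2 = 3139984 ≡ 498
1701^512 ≡ 498^2 = 248004 ≡ 326
1701^1024 ≡ 326^2 = 106276 ≡ 2519
1732 = 1024 + 512 + 128 + 64 + 4, so 1701^1732 ≡ 2519·326·1772·2366·623 ≡ 2819 (mod 3347)
2186·2819 = 6162334 ≡ 507 (mod 3347)
1024 ≠ 507; the check fails.

no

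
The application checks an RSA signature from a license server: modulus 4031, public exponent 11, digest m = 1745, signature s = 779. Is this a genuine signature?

forged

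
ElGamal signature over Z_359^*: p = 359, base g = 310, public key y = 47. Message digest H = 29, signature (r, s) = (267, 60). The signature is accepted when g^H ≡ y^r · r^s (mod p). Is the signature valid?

invalid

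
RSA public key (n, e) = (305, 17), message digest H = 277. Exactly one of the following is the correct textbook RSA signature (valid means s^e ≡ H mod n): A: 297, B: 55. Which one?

A

Candidate A: 297^17 mod 305 = 277
  → matches H = 277
Candidate B: 55^17 mod 305 = 30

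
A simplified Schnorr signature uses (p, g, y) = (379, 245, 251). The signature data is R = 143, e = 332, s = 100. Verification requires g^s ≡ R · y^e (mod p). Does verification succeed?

fails

g^s mod p:
245^2 = 60025 ≡ 143
245^4 ≡ 143^2 = 20449 ≡ 362
245^8 ≡ 362^2 = 131044 ≡ 289
245^16 ≡ 289^2 = 83521 ≡ 141
245^32 ≡ 141^2 = 19881 ≡ 173
245^64 ≡ 173^2 = 29929 ≡ 367
100 = 64 + 32 + 4, so 245^100 ≡ 367·173·362 ≡ 45 (mod 379)
R · y^e mod p:
251^2 = 63001 ≡ 87
251^4 ≡ 87^2 = 7569 ≡ 368
251^8 ≡ 368^2 = 135424 ≡ 121
251^16 ≡ 121^2 = 14641 ≡ 239
251^32 ≡ 239^2 = 57121 ≡ 271
251^64 ≡ 271^2 = 73441 ≡ 294
251^128 ≡ 294^2 = 86436 ≡ 24
251^256 ≡ 24^2 = 576 ≡ 197
332 = 256 + 64 + 8 + 4, so 251^332 ≡ 197·294·121·368 ≡ 121 (mod 379)
143·121 = 17303 ≡ 248 (mod 379)
45 ≠ 248; the check fails.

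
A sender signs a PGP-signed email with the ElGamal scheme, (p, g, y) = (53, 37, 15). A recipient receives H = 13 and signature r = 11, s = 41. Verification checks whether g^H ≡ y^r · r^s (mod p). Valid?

no

Left side g^H mod p:
37^13 mod 53 = 52
Right side y^r · r^s mod p:
15^11 mod 53 = 49
11^41 mod 53 = 38
49·38 = 1862 ≡ 7 (mod 53)
52 ≠ 7, so verification fails.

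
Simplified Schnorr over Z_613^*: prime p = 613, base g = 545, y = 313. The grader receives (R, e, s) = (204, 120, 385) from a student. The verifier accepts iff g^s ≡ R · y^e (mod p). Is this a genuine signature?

g^s mod p:
545^385 mod 613 = 502
R · y^e mod p:
313^120 mod 613 = 116
204·116 = 23664 ≡ 370 (mod 613)
502 ≠ 370; the check fails.

forged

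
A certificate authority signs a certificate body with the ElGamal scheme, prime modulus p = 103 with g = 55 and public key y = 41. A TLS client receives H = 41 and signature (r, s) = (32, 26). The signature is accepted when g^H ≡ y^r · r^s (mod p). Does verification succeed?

Left side g^H mod p:
55^2 = 3025 ≡ 38
55^4 ≡ 38^2 = 1444 ≡ 2
55^8 ≡ 2^2 = 4
55^16 ≡ 4^2 = 16
55^32 ≡ 16^2 = 256 ≡ 50
41 = 32 + 8 + 1, so 55^41 ≡ 50·4·55 ≡ 82 (mod 103)
Right side y^r · r^s mod p:
41^2 = 1681 ≡ 33
41^4 ≡ 33^2 = 1089 ≡ 59
41^8 ≡ 59^2 = 3481 ≡ 82
41^16 ≡ 82^2 = 6724 ≡ 29
41^32 ≡ 29^2 = 841 ≡ 17
32^2 = 1024 ≡ 97
32^4 ≡ 97^2 = 9409 ≡ 36
32^8 ≡ 36^2 = 1296 ≡ 60
32^16 ≡ 60^2 = 3600 ≡ 98
26 = 16 + 8 + 2, so 32^26 ≡ 98·60·97 ≡ 49 (mod 103)
17·49 = 833 ≡ 9 (mod 103)
82 ≠ 9, so verification fails.

fails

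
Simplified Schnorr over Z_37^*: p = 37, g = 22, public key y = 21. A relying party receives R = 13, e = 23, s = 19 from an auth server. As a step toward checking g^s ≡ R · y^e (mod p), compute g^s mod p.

15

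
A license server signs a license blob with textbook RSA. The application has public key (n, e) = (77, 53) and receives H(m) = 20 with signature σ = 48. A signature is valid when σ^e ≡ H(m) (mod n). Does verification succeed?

Squares mod 77: σ^1≡48, σ^2≡71, σ^4≡36, σ^8≡64, σ^16≡15, σ^32≡71
53 = 32 + 16 + 4 + 1, so σ^53 ≡ 71·15·36·48 ≡ 20 (mod 77)
20 = H(m), so the signature checks out.

passes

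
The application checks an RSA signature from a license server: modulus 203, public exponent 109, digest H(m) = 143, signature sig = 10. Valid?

sig^2 ≡ 10^2 = 100
sig^4 ≡ 100^2 = 10000 ≡ 53
sig^8 ≡ 53^2 = 2809 ≡ 170
sig^16 ≡ 170^2 = 28900 ≡ 74
sig^32 ≡ 74^2 = 5476 ≡ 198
sig^64 ≡ 198^2 = 39204 ≡ 25
109 = 64 + 32 + 8 + 4 + 1, so sig^109 ≡ 25·198·170·53·10 ≡ 143 (mod 203)
143 = H(m), so the signature checks out.

yes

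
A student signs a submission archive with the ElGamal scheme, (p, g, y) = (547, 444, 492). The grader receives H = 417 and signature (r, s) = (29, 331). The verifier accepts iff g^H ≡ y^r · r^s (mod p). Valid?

no

Left side g^H mod p:
444^417 mod 547 = 414
Right side y^r · r^s mod p:
492^29 mod 547 = 161
29^331 mod 547 = 479
161·479 = 77119 ≡ 539 (mod 547)
414 ≠ 539, so verification fails.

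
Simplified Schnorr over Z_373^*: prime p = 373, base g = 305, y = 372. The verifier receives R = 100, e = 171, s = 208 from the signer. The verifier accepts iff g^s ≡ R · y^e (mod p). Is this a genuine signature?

forged

g^s mod p:
305^2 = 93025 ≡ 148
305^4 ≡ 148^2 = 21904 ≡ 270
305^8 ≡ 270^2 = 72900 ≡ 165
305^16 ≡ 165^2 = 27225 ≡ 369
305^32 ≡ 369^2 = 136161 ≡ 16
305^64 ≡ 16^2 = 256
305^128 ≡ 256^2 = 65536 ≡ 261
208 = 128 + 64 + 16, so 305^208 ≡ 261·256·369 ≡ 177 (mod 373)
R · y^e mod p:
372^2 = 138384 ≡ 1
372^4 ≡ 1^2 = 1
372^8 ≡ 1^2 = 1
372^16 ≡ 1^2 = 1
372^32 ≡ 1^2 = 1
372^64 ≡ 1^2 = 1
372^128 ≡ 1^2 = 1
171 = 128 + 32 + 8 + 2 + 1, so 372^171 ≡ 1·1·1·1·372 ≡ 372 (mod 373)
100·372 = 37200 ≡ 273 (mod 373)
177 ≠ 273; the check fails.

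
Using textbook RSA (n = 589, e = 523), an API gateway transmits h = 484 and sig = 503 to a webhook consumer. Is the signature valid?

valid

sig^2 ≡ 503^2 = 253009 ≡ 328
sig^4 ≡ 328^2 = 107584 ≡ 386
sig^8 ≡ 386^2 = 148996 ≡ 568
sig^16 ≡ 568^2 = 322624 ≡ 441
sig^32 ≡ 441^2 = 194481 ≡ 111
sig^64 ≡ 111^2 = 12321 ≡ 541
sig^128 ≡ 541^2 = 292681 ≡ 537
sig^256 ≡ 537^2 = 288369 ≡ 348
sig^512 ≡ 348^2 = 121104 ≡ 359
523 = 512 + 8 + 2 + 1, so sig^523 ≡ 359·568·328·503 ≡ 484 (mod 589)
sig^523 mod 589 = 484 matches h.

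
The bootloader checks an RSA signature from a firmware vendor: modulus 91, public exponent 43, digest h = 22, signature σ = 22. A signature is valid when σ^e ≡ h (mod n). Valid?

yes

Squares mod 91: σ^1≡22, σ^2≡29, σ^4≡22, σ^8≡29, σ^16≡22, σ^32≡29
43 = 32 + 8 + 2 + 1, so σ^43 ≡ 29·29·29·22 ≡ 22 (mod 91)
Since 22 equals the digest 22, verification succeeds.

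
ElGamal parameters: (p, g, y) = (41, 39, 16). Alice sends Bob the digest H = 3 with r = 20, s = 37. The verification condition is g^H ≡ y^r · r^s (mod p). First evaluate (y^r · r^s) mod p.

33

16^2 = 256 ≡ 10
16^4 ≡ 10^2 = 100 ≡ 18
16^8 ≡ 18^2 = 324 ≡ 37
16^16 ≡ 37^2 = 1369 ≡ 16
20 = 16 + 4, so 16^20 ≡ 16·18 ≡ 1 (mod 41)
20^2 = 400 ≡ 31
20^4 ≡ 31^2 = 961 ≡ 18
20^8 ≡ 18^2 = 324 ≡ 37
20^16 ≡ 37^2 = 1369 ≡ 16
20^32 ≡ 16^2 = 256 ≡ 10
37 = 32 + 4 + 1, so 20^37 ≡ 10·18·20 ≡ 33 (mod 41)
y^r · r^s ≡ 1·33 = 33 ≡ 33 (mod 41)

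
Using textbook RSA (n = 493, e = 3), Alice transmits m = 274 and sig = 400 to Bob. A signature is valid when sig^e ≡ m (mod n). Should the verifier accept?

sig^3 mod 493 = 219
sig^3 mod 493 = 219, but m = 274.

reject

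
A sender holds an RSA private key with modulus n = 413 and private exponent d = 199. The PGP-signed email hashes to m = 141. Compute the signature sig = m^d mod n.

Squares mod 413: m^1≡141, m^2≡57, m^4≡358, m^8≡134, m^16≡197, m^32≡400, m^64≡169, m^128≡64
199 = 128 + 64 + 4 + 2 + 1, so m^199 ≡ 64·169·358·57·141 ≡ 162 (mod 413)

162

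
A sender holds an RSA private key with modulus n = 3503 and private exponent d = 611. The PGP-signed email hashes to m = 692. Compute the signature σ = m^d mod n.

m^2 ≡ 692^2 = 478864 ≡ 2456
m^4 ≡ 2456^2 = 6031936 ≡ 3273
m^8 ≡ 3273^2 = 10712529 ≡ 355
m^16 ≡ 355^2 = 126025 ≡ 3420
m^32 ≡ 3420^2 = 11696400 ≡ 3386
m^64 ≡ 3386^2 = 11464996 ≡ 3180
m^128 ≡ 3180^2 = 10112400 ≡ 2742
m^256 ≡ 2742^2 = 7518564 ≡ 1126
m^512 ≡ 1126^2 = 1267876 ≡ 3293
611 = 512 + 64 + 32 + 2 + 1, so m^611 ≡ 3293·3180·3386·2456·692 ≡ 2375 (mod 3503)

2375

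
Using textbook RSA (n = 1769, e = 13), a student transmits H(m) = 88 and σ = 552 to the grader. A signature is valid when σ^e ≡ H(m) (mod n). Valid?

yes

σ^13 mod 1769 = 88
Since 88 equals the digest 88, verification succeeds.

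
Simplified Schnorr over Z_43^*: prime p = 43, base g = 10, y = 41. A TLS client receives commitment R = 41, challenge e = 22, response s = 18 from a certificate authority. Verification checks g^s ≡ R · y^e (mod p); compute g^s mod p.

4

10^18 mod 43 = 4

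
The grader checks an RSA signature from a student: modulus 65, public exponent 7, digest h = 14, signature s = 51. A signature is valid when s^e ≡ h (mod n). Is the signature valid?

s^2 ≡ 51^2 = 2601 ≡ 1
s^4 ≡ 1^2 = 1
7 = 4 + 2 + 1, so s^7 ≡ 1·1·51 ≡ 51 (mod 65)
s^7 mod 65 = 51, but h = 14.

invalid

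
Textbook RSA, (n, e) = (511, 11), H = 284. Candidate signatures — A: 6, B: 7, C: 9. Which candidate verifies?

C

Candidate A: Squares mod 511: 6^1≡6, 6^2≡36, 6^4≡274, 6^8≡470; 11 = 8 + 2 + 1, so 6^11 ≡ 470·36·6 ≡ 342 (mod 511)
Candidate B: Squares mod 511: 7^1≡7, 7^2≡49, 7^4≡357, 7^8≡210; 11 = 8 + 2 + 1, so 7^11 ≡ 210·49·7 ≡ 490 (mod 511)
Candidate C: Squares mod 511: 9^1≡9, 9^2≡81, 9^4≡429, 9^8≡81; 11 = 8 + 2 + 1, so 9^11 ≡ 81·81·9 ≡ 284 (mod 511)
  → matches H = 284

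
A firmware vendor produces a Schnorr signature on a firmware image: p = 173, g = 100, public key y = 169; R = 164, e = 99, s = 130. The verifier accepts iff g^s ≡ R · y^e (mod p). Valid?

g^s mod p:
100^2 = 10000 ≡ 139
100^4 ≡ 139^2 = 19321 ≡ 118
100^8 ≡ 118^2 = 13924 ≡ 84
100^16 ≡ 84^2 = 7056 ≡ 136
100^32 ≡ 136^2 = 18496 ≡ 158
100^64 ≡ 158^2 = 24964 ≡ 52
100^128 ≡ 52^2 = 2704 ≡ 109
130 = 128 + 2, so 100^130 ≡ 109·139 ≡ 100 (mod 173)
R · y^e mod p:
169^2 = 28561 ≡ 16
169^4 ≡ 16^2 = 256 ≡ 83
169^8 ≡ 83^2 = 6889 ≡ 142
169^16 ≡ 142^2 = 20164 ≡ 96
169^32 ≡ 96^2 = 9216 ≡ 47
169^64 ≡ 47^2 = 2209 ≡ 133
99 = 64 + 32 + 2 + 1, so 169^99 ≡ 133·47·16·169 ≡ 85 (mod 173)
164·85 = 13940 ≡ 100 (mod 173)
100 ≡ 100 (mod 173); signature holds.

yes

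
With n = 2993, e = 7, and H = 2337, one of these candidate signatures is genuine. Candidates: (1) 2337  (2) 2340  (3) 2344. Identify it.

1

Candidate 1: Squares mod 2993: 2337^1≡2337, 2337^2≡2337, 2337^4≡2337; 7 = 4 + 2 + 1, so 2337^7 ≡ 2337·2337·2337 ≡ 2337 (mod 2993)
  → matches H = 2337
Candidate 2: Squares mod 2993: 2340^1≡2340, 2340^2≡1403, 2340^4≡2008; 7 = 4 + 2 + 1, so 2340^7 ≡ 2008·1403·2340 ≡ 178 (mod 2993)
Candidate 3: Squares mod 2993: 2344^1≡2344, 2344^2≡2181, 2344^4≡884; 7 = 4 + 2 + 1, so 2344^7 ≡ 884·2181·2344 ≡ 2928 (mod 2993)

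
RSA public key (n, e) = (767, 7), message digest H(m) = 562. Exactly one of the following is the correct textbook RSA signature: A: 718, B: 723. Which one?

Candidate A: Squares mod 767: 718^1≡718, 718^2≡100, 718^4≡29; 7 = 4 + 2 + 1, so 718^7 ≡ 29·100·718 ≡ 562 (mod 767)
  → matches H(m) = 562
Candidate B: Squares mod 767: 723^1≡723, 723^2≡402, 723^4≡534; 7 = 4 + 2 + 1, so 723^7 ≡ 534·402·723 ≡ 213 (mod 767)

A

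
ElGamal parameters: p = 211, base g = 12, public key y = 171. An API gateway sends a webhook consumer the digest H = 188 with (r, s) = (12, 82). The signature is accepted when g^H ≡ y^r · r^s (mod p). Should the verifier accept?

Left side g^H mod p:
12^2 = 144
12^4 ≡ 144^2 = 20736 ≡ 58
12^8 ≡ 58^2 = 3364 ≡ 199
12^16 ≡ 199^2 = 39601 ≡ 144
12^32 ≡ 144^2 = 20736 ≡ 58
12^64 ≡ 58^2 = 3364 ≡ 199
12^128 ≡ 199^2 = 39601 ≡ 144
188 = 128 + 32 + 16 + 8 + 4, so 12^188 ≡ 144·58·144·199·58 ≡ 123 (mod 211)
Right side y^r · r^s mod p:
171^2 = 29241 ≡ 123
171^4 ≡ 123^2 = 15129 ≡ 148
171^8 ≡ 148^2 = 21904 ≡ 171
12 = 8 + 4, so 171^12 ≡ 171·148 ≡ 199 (mod 211)
12^2 = 144
12^4 ≡ 144^2 = 20736 ≡ 58
12^8 ≡ 58^2 = 3364 ≡ 199
12^16 ≡ 199^2 = 39601 ≡ 144
12^32 ≡ 144^2 = 20736 ≡ 58
12^64 ≡ 58^2 = 3364 ≡ 199
82 = 64 + 16 + 2, so 12^82 ≡ 199·144·144 ≡ 148 (mod 211)
199·148 = 29452 ≡ 123 (mod 211)
123 ≡ 123 (mod 211), so the signature is genuine.

accept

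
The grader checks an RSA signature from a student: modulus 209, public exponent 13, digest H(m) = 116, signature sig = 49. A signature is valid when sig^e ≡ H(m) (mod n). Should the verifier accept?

sig^2 ≡ 49^2 = 2401 ≡ 102
sig^4 ≡ 102^2 = 10404 ≡ 163
sig^8 ≡ 163^2 = 26569 ≡ 26
13 = 8 + 4 + 1, so sig^13 ≡ 26·163·49 ≡ 125 (mod 209)
125 ≠ 116, so verification fails.

reject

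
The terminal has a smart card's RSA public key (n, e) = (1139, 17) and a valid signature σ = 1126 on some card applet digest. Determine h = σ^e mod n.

123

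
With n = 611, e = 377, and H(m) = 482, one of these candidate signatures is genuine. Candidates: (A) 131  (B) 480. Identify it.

Candidate A: Squares mod 611: 131^1≡131, 131^2≡53, 131^4≡365, 131^8≡27, 131^16≡118, 131^32≡482, 131^64≡144, 131^128≡573, 131^256≡222; 377 = 256 + 64 + 32 + 16 + 8 + 1, so 131^377 ≡ 222·144·482·118·27·131 ≡ 482 (mod 611)
  → matches H(m) = 482
Candidate B: Squares mod 611: 480^1≡480, 480^2≡53, 480^4≡365, 480^8≡27, 480^16≡118, 480^32≡482, 480^64≡144, 480^128≡573, 480^256≡222; 377 = 256 + 64 + 32 + 16 + 8 + 1, so 480^377 ≡ 222·144·482·118·27·480 ≡ 129 (mod 611)

A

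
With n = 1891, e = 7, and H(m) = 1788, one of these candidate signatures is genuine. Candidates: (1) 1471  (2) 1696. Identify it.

Candidate 1: 1471^2 = 2163841 ≡ 537; 1471^4 ≡ 537^2 = 288369 ≡ 937; 7 = 4 + 2 + 1, so 1471^7 ≡ 937·537·1471 ≡ 1507 (mod 1891)
Candidate 2: 1696^2 = 2876416 ≡ 205; 1696^4 ≡ 205^2 = 42025 ≡ 423; 7 = 4 + 2 + 1, so 1696^7 ≡ 423·205·1696 ≡ 1788 (mod 1891)
  → matches H(m) = 1788

2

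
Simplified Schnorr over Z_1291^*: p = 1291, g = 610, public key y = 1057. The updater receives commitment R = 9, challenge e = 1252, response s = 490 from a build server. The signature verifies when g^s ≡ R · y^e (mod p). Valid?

yes

g^s mod p:
610^2 = 372100 ≡ 292
610^4 ≡ 292^2 = 85264 ≡ 58
610^8 ≡ 58^2 = 3364 ≡ 782
610^16 ≡ 782^2 = 611524 ≡ 881
610^32 ≡ 881^2 = 776161 ≡ 270
610^64 ≡ 270^2 = 72900 ≡ 604
610^128 ≡ 604^2 = 364816 ≡ 754
610^256 ≡ 754^2 = 568516 ≡ 476
490 = 256 + 128 + 64 + 32 + 8 + 2, so 610^490 ≡ 476·754·604·270·782·292 ≡ 482 (mod 1291)
R · y^e mod p:
1057^2 = 1117249 ≡ 534
1057^4 ≡ 534^2 = 285156 ≡ 1136
1057^8 ≡ 1136^2 = 1290496 ≡ 787
1057^16 ≡ 787^2 = 619369 ≡ 980
1057^32 ≡ 980^2 = 960400 ≡ 1187
1057^64 ≡ 1187^2 = 1408969 ≡ 488
1057^128 ≡ 488^2 = 238144 ≡ 600
1057^256 ≡ 600^2 = 360000 ≡ 1102
1057^512 ≡ 1102^2 = 1214404 ≡ 864
1057^1024 ≡ 864^2 = 746496 ≡ 298
1252 = 1024 + 128 + 64 + 32 + 4, so 1057^1252 ≡ 298·600·488·1187·1136 ≡ 197 (mod 1291)
9·197 = 1773 ≡ 482 (mod 1291)
482 ≡ 482 (mod 1291); signature holds.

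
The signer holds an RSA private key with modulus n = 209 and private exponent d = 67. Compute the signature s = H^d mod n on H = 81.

93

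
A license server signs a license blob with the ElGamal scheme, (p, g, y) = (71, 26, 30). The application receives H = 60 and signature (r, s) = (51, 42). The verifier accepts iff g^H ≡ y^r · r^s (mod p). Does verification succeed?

Left side g^H mod p:
26^2 = 676 ≡ 37
26^4 ≡ 37^2 = 1369 ≡ 20
26^8 ≡ 20^2 = 400 ≡ 45
26^16 ≡ 45^2 = 2025 ≡ 37
26^32 ≡ 37^2 = 1369 ≡ 20
60 = 32 + 16 + 8 + 4, so 26^60 ≡ 20·37·45·20 ≡ 20 (mod 71)
Right side y^r · r^s mod p:
30^2 = 900 ≡ 48
30^4 ≡ 48^2 = 2304 ≡ 32
30^8 ≡ 32^2 = 1024 ≡ 30
30^16 ≡ 30^2 = 900 ≡ 48
30^32 ≡ 48^2 = 2304 ≡ 32
51 = 32 + 16 + 2 + 1, so 30^51 ≡ 32·48·48·30 ≡ 48 (mod 71)
51^2 = 2601 ≡ 45
51^4 ≡ 45^2 = 2025 ≡ 37
51^8 ≡ 37^2 = 1369 ≡ 20
51^16 ≡ 20^2 = 400 ≡ 45
51^32 ≡ 45^2 = 2025 ≡ 37
42 = 32 + 8 + 2, so 51^42 ≡ 37·20·45 ≡ 1 (mod 71)
48·1 = 48 ≡ 48 (mod 71)
20 ≠ 48, so verification fails.

fails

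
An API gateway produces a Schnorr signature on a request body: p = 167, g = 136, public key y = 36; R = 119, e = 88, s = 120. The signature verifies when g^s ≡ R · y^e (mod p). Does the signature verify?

does not verify

g^s mod p:
136^2 = 18496 ≡ 126
136^4 ≡ 126^2 = 15876 ≡ 11
136^8 ≡ 11^2 = 121
136^16 ≡ 121^2 = 14641 ≡ 112
136^32 ≡ 112^2 = 12544 ≡ 19
136^64 ≡ 19^2 = 361 ≡ 27
120 = 64 + 32 + 16 + 8, so 136^120 ≡ 27·19·112·121 ≡ 133 (mod 167)
R · y^e mod p:
36^2 = 1296 ≡ 127
36^4 ≡ 127^2 = 16129 ≡ 97
36^8 ≡ 97^2 = 9409 ≡ 57
36^16 ≡ 57^2 = 3249 ≡ 76
36^32 ≡ 76^2 = 5776 ≡ 98
36^64 ≡ 98^2 = 9604 ≡ 85
88 = 64 + 16 + 8, so 36^88 ≡ 85·76·57 ≡ 152 (mod 167)
119·152 = 18088 ≡ 52 (mod 167)
133 ≠ 52; the check fails.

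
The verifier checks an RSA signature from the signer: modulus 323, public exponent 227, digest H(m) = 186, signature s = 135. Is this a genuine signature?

s^227 mod 323 = 186
s^227 mod 323 = 186 matches H(m).

genuine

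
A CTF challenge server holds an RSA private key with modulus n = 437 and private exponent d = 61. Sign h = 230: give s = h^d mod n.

299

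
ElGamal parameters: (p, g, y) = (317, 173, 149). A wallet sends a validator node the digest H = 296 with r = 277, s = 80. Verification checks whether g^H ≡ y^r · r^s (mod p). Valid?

no

Left side g^H mod p:
173^2 = 29929 ≡ 131
173^4 ≡ 131^2 = 17161 ≡ 43
173^8 ≡ 43^2 = 1849 ≡ 264
173^16 ≡ 264^2 = 69696 ≡ 273
173^32 ≡ 273^2 = 74529 ≡ 34
173^64 ≡ 34^2 = 1156 ≡ 205
173^128 ≡ 205^2 = 42025 ≡ 181
173^256 ≡ 181^2 = 32761 ≡ 110
296 = 256 + 32 + 8, so 173^296 ≡ 110·34·264 ≡ 222 (mod 317)
Right side y^r · r^s mod p:
149^2 = 22201 ≡ 11
149^4 ≡ 11^2 = 121
149^8 ≡ 121^2 = 14641 ≡ 59
149^16 ≡ 59^2 = 3481 ≡ 311
149^32 ≡ 311^2 = 96721 ≡ 36
149^64 ≡ 36^2 = 1296 ≡ 28
149^128 ≡ 28^2 = 784 ≡ 150
149^256 ≡ 150^2 = 22500 ≡ 310
277 = 256 + 16 + 4 + 1, so 149^277 ≡ 310·311·121·149 ≡ 222 (mod 317)
277^2 = 76729 ≡ 15
277^4 ≡ 15^2 = 225
277^8 ≡ 225^2 = 50625 ≡ 222
277^16 ≡ 222^2 = 49284 ≡ 149
277^32 ≡ 149^2 = 22201 ≡ 11
277^64 ≡ 11^2 = 121
80 = 64 + 16, so 277^80 ≡ 121·149 ≡ 277 (mod 317)
222·277 = 61494 ≡ 313 (mod 317)
222 ≠ 313, so verification fails.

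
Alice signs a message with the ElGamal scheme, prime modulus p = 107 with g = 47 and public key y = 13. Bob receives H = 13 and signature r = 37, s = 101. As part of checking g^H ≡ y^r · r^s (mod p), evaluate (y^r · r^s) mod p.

13^37 mod 107 = 25
37^101 mod 107 = 11
y^r · r^s ≡ 25·11 = 275 ≡ 61 (mod 107)

61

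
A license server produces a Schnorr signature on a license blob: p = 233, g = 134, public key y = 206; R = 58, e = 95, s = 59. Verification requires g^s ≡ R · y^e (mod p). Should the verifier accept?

reject

g^s mod p:
134^59 mod 233 = 43
R · y^e mod p:
206^95 mod 233 = 172
58·172 = 9976 ≡ 190 (mod 233)
43 ≠ 190; the check fails.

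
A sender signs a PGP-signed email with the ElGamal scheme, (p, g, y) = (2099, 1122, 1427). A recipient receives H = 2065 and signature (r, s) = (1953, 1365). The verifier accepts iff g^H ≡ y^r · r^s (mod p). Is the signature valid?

invalid

Left side g^H mod p:
Squares mod 2099: 1122^1≡1122, 1122^2≡1583, 1122^4≡1782, 1122^8≡1836, 1122^16≡2001, 1122^32≡1208, 1122^64≡459, 1122^128≡781, 1122^256≡1251, 1122^512≡1246, 1122^1024≡1355, 1122^2048≡1499
2065 = 2048 + 16 + 1, so 1122^2065 ≡ 1499·2001·1122 ≡ 2030 (mod 2099)
Right side y^r · r^s mod p:
Squares mod 2099: 1427^1≡1427, 1427^2≡299, 1427^4≡1243, 1427^8≡185, 1427^16≡641, 1427^32≡1576, 1427^64≡659, 1427^128≡1887, 1427^256≡865, 1427^512≡981, 1427^1024≡1019
1953 = 1024 + 512 + 256 + 128 + 32 + 1, so 1427^1953 ≡ 1019·981·865·1887·1576·1427 ≡ 388 (mod 2099)
Squares mod 2099: 1953^1≡1953, 1953^2≡326, 1953^4≡1326, 1953^8≡1413, 1953^16≡420, 1953^32≡84, 1953^64≡759, 1953^128≡955, 1953^256≡1059, 1953^512≡615, 1953^1024≡405
1365 = 1024 + 256 + 64 + 16 + 4 + 1, so 1953^1365 ≡ 405·1059·759·420·1326·1953 ≡ 269 (mod 2099)
388·269 = 104372 ≡ 1521 (mod 2099)
2030 ≠ 1521, so verification fails.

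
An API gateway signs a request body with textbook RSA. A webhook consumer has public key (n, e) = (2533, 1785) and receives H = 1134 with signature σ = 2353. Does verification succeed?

fails

σ^1785 mod 2533 = 282
282 ≠ 1134, so verification fails.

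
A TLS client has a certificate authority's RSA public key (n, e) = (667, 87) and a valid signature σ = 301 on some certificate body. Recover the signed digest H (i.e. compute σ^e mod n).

Squares mod 667: σ^1≡301, σ^2≡556, σ^4≡315, σ^8≡509, σ^16≡285, σ^32≡518, σ^64≡190
87 = 64 + 16 + 4 + 2 + 1, so σ^87 ≡ 190·285·315·556·301 ≡ 403 (mod 667)

403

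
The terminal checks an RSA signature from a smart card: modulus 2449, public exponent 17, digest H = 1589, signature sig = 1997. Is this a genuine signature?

sig^2 ≡ 1997^2 = 3988009 ≡ 1037
sig^4 ≡ 1037^2 = 1075369 ≡ 258
sig^8 ≡ 258^2 = 66564 ≡ 441
sig^16 ≡ 441^2 = 194481 ≡ 1010
17 = 16 + 1, so sig^17 ≡ 1010·1997 ≡ 1443 (mod 2449)
1443 ≠ 1589, so verification fails.

forged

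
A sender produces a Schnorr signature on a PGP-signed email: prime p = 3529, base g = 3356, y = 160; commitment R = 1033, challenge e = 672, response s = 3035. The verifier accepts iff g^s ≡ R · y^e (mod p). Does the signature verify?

g^s mod p:
3356^2 = 11262736 ≡ 1697
3356^4 ≡ 1697^2 = 2879809 ≡ 145
3356^8 ≡ 145^2 = 21025 ≡ 3380
3356^16 ≡ 3380^2 = 11424400 ≡ 1027
3356^32 ≡ 1027^2 = 1054729 ≡ 3087
3356^64 ≡ 3087^2 = 9529569 ≡ 1269
3356^128 ≡ 1269^2 = 1610361 ≡ 1137
3356^256 ≡ 1137^2 = 1292769 ≡ 1155
3356^512 ≡ 1155^2 = 1334025 ≡ 63
3356^1024 ≡ 63^2 = 3969 ≡ 440
3356^2048 ≡ 440^2 = 193600 ≡ 3034
3035 = 2048 + 512 + 256 + 128 + 64 + 16 + 8 + 2 + 1, so 3356^3035 ≡ 3034·63·1155·1137·1269·1027·3380·1697·3356 ≡ 552 (mod 3529)
R · y^e mod p:
160^2 = 25600 ≡ 897
160^4 ≡ 897^2 = 804609 ≡ 3526
160^8 ≡ 3526^2 = 12432676 ≡ 9
160^16 ≡ 9^2 = 81
160^32 ≡ 81^2 = 6561 ≡ 3032
160^64 ≡ 3032^2 = 9193024 ≡ 3508
160^128 ≡ 3508^2 = 12306064 ≡ 441
160^256 ≡ 441^2 = 194481 ≡ 386
160^512 ≡ 386^2 = 148996 ≡ 778
672 = 512 + 128 + 32, so 160^672 ≡ 778·441·3032 ≡ 1574 (mod 3529)
1033·1574 = 1625942 ≡ 2602 (mod 3529)
552 ≠ 2602; the check fails.

does not verify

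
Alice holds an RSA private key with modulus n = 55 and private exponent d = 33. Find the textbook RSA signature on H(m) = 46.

41

(H(m))^2 ≡ 46^2 = 2116 ≡ 26
(H(m))^4 ≡ 26^2 = 676 ≡ 16
(H(m))^8 ≡ 16^2 = 256 ≡ 36
(H(m))^16 ≡ 36^2 = 1296 ≡ 31
(H(m))^32 ≡ 31^2 = 961 ≡ 26
33 = 32 + 1, so (H(m))^33 ≡ 26·46 ≡ 41 (mod 55)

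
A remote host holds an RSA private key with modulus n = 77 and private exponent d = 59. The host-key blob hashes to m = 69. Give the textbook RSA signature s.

48

m^59 mod 77 = 48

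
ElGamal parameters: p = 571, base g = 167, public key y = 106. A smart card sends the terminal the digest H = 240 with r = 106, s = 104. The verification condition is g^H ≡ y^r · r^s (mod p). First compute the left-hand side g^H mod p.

167^2 = 27889 ≡ 481
167^4 ≡ 481^2 = 231361 ≡ 106
167^8 ≡ 106^2 = 11236 ≡ 387
167^16 ≡ 387^2 = 149769 ≡ 167
167^32 ≡ 167^2 = 27889 ≡ 481
167^64 ≡ 481^2 = 231361 ≡ 106
167^128 ≡ 106^2 = 11236 ≡ 387
240 = 128 + 64 + 32 + 16, so 167^240 ≡ 387·106·481·167 ≡ 1 (mod 571)

1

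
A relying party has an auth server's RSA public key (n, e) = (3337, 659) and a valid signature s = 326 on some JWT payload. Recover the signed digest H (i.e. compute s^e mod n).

1274

s^659 mod 3337 = 1274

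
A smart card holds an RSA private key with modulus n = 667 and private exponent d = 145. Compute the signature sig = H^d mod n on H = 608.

521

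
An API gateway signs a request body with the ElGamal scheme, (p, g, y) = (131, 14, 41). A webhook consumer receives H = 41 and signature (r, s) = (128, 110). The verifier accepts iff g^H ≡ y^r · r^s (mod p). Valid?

Left side g^H mod p:
Squares mod 131: 14^1≡14, 14^2≡65, 14^4≡33, 14^8≡41, 14^16≡109, 14^32≡91
41 = 32 + 8 + 1, so 14^41 ≡ 91·41·14 ≡ 96 (mod 131)
Right side y^r · r^s mod p:
Squares mod 131: 41^1≡41, 41^2≡109, 41^4≡91, 41^8≡28, 41^16≡129, 41^32≡4, 41^64≡16, 41^128≡125
41^128 ≡ 125 (mod 131)
Squares mod 131: 128^1≡128, 128^2≡9, 128^4≡81, 128^8≡11, 128^16≡121, 128^32≡100, 128^64≡44
110 = 64 + 32 + 8 + 4 + 2, so 128^110 ≡ 44·100·11·81·9 ≡ 60 (mod 131)
125·60 = 7500 ≡ 33 (mod 131)
96 ≠ 33, so verification fails.

no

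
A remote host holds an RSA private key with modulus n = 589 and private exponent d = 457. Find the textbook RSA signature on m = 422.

348

Squares mod 589: m^1≡422, m^2≡206, m^4≡28, m^8≡195, m^16≡329, m^32≡454, m^64≡555, m^128≡567, m^256≡484
457 = 256 + 128 + 64 + 8 + 1, so m^457 ≡ 484·567·555·195·422 ≡ 348 (mod 589)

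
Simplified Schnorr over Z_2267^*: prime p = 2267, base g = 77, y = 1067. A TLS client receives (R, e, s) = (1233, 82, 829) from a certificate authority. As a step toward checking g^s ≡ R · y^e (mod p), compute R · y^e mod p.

Squares mod 2267: 1067^1≡1067, 1067^2≡455, 1067^4≡728, 1067^8≡1773, 1067^16≡1467, 1067^32≡706, 1067^64≡1963
82 = 64 + 16 + 2, so 1067^82 ≡ 1963·1467·455 ≡ 1463 (mod 2267)
R · y^e ≡ 1233·1463 = 1803879 ≡ 1614 (mod 2267)

1614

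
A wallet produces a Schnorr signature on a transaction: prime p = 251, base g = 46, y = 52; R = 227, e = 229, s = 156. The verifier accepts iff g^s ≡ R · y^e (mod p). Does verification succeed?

g^s mod p:
Squares mod 251: 46^1≡46, 46^2≡108, 46^4≡118, 46^8≡119, 46^16≡105, 46^32≡232, 46^64≡110, 46^128≡52
156 = 128 + 16 + 8 + 4, so 46^156 ≡ 52·105·119·118 ≡ 115 (mod 251)
R · y^e mod p:
Squares mod 251: 52^1≡52, 52^2≡194, 52^4≡237, 52^8≡196, 52^16≡13, 52^32≡169, 52^64≡198, 52^128≡48
229 = 128 + 64 + 32 + 4 + 1, so 52^229 ≡ 48·198·169·237·52 ≡ 173 (mod 251)
227·173 = 39271 ≡ 115 (mod 251)
115 ≡ 115 (mod 251); signature holds.

passes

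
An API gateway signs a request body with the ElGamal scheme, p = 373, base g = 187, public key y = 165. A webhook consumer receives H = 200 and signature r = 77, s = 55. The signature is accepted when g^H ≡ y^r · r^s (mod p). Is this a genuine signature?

forged

Left side g^H mod p:
Squares mod 373: 187^1≡187, 187^2≡280, 187^4≡70, 187^8≡51, 187^16≡363, 187^32≡100, 187^64≡302, 187^128≡192
200 = 128 + 64 + 8, so 187^200 ≡ 192·302·51 ≡ 40 (mod 373)
Right side y^r · r^s mod p:
Squares mod 373: 165^1≡165, 165^2≡369, 165^4≡16, 165^8≡256, 165^16≡261, 165^32≡235, 165^64≡21
77 = 64 + 8 + 4 + 1, so 165^77 ≡ 21·256·16·165 ≡ 363 (mod 373)
Squares mod 373: 77^1≡77, 77^2≡334, 77^4≡29, 77^8≡95, 77^16≡73, 77^32≡107
55 = 32 + 16 + 4 + 2 + 1, so 77^55 ≡ 107·73·29·334·77 ≡ 186 (mod 373)
363·186 = 67518 ≡ 5 (mod 373)
40 ≠ 5, so verification fails.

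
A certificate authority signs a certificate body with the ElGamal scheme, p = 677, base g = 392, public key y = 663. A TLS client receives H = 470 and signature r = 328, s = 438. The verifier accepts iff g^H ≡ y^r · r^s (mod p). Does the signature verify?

verifies

Left side g^H mod p:
Squares mod 677: 392^1≡392, 392^2≡662, 392^4≡225, 392^8≡527, 392^16≡159, 392^32≡232, 392^64≡341, 392^128≡514, 392^256≡166
470 = 256 + 128 + 64 + 16 + 4 + 2, so 392^470 ≡ 166·514·341·159·225·662 ≡ 117 (mod 677)
Right side y^r · r^s mod p:
Squares mod 677: 663^1≡663, 663^2≡196, 663^4≡504, 663^8≡141, 663^16≡248, 663^32≡574, 663^64≡454, 663^128≡308, 663^256≡84
328 = 256 + 64 + 8, so 663^328 ≡ 84·454·141 ≡ 442 (mod 677)
Squares mod 677: 328^1≡328, 328^2≡618, 328^4≡96, 328^8≡415, 328^16≡267, 328^32≡204, 328^64≡319, 328^128≡211, 328^256≡516
438 = 256 + 128 + 32 + 16 + 4 + 2, so 328^438 ≡ 516·211·204·267·96·618 ≡ 60 (mod 677)
442·60 = 26520 ≡ 117 (mod 677)
117 ≡ 117 (mod 677), so the signature is genuine.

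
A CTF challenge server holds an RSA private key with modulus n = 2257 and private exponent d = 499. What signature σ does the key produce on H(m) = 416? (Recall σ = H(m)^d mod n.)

1048

(H(m))^2 ≡ 416^2 = 173056 ≡ 1524
(H(m))^4 ≡ 1524^2 = 2322576 ≡ 123
(H(m))^8 ≡ 123^2 = 15129 ≡ 1587
(H(m))^16 ≡ 1587^2 = 2518569 ≡ 2014
(H(m))^32 ≡ 2014^2 = 4056196 ≡ 367
(H(m))^64 ≡ 367^2 = 134689 ≡ 1526
(H(m))^128 ≡ 1526^2 = 2328676 ≡ 1709
(H(m))^256 ≡ 1709^2 = 2920681 ≡ 123
499 = 256 + 128 + 64 + 32 + 16 + 2 + 1, so (H(m))^499 ≡ 123·1709·1526·367·2014·1524·416 ≡ 1048 (mod 2257)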